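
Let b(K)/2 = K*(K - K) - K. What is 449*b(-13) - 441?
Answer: 11233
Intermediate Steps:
b(K) = -2*K (b(K) = 2*(K*(K - K) - K) = 2*(K*0 - K) = 2*(0 - K) = 2*(-K) = -2*K)
449*b(-13) - 441 = 449*(-2*(-13)) - 441 = 449*26 - 441 = 11674 - 441 = 11233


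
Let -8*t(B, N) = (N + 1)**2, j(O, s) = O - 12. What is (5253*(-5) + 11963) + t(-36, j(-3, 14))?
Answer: -28653/2 ≈ -14327.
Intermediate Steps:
j(O, s) = -12 + O
t(B, N) = -(1 + N)**2/8 (t(B, N) = -(N + 1)**2/8 = -(1 + N)**2/8)
(5253*(-5) + 11963) + t(-36, j(-3, 14)) = (5253*(-5) + 11963) - (1 + (-12 - 3))**2/8 = (-26265 + 11963) - (1 - 15)**2/8 = -14302 - 1/8*(-14)**2 = -14302 - 1/8*196 = -14302 - 49/2 = -28653/2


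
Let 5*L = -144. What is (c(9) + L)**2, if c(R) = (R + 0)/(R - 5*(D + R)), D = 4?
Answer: 65755881/78400 ≈ 838.72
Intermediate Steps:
L = -144/5 (L = (1/5)*(-144) = -144/5 ≈ -28.800)
c(R) = R/(-20 - 4*R) (c(R) = (R + 0)/(R - 5*(4 + R)) = R/(R + (-20 - 5*R)) = R/(-20 - 4*R))
(c(9) + L)**2 = (-1*9/(20 + 4*9) - 144/5)**2 = (-1*9/(20 + 36) - 144/5)**2 = (-1*9/56 - 144/5)**2 = (-1*9*1/56 - 144/5)**2 = (-9/56 - 144/5)**2 = (-8109/280)**2 = 65755881/78400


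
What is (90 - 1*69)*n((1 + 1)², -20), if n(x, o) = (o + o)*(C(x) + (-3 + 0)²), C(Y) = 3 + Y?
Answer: -13440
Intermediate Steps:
n(x, o) = 2*o*(12 + x) (n(x, o) = (o + o)*((3 + x) + (-3 + 0)²) = (2*o)*((3 + x) + (-3)²) = (2*o)*((3 + x) + 9) = (2*o)*(12 + x) = 2*o*(12 + x))
(90 - 1*69)*n((1 + 1)², -20) = (90 - 1*69)*(2*(-20)*(12 + (1 + 1)²)) = (90 - 69)*(2*(-20)*(12 + 2²)) = 21*(2*(-20)*(12 + 4)) = 21*(2*(-20)*16) = 21*(-640) = -13440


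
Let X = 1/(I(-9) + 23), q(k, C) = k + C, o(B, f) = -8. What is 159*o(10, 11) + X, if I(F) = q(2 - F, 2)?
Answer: -45791/36 ≈ -1272.0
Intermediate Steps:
q(k, C) = C + k
I(F) = 4 - F (I(F) = 2 + (2 - F) = 4 - F)
X = 1/36 (X = 1/((4 - 1*(-9)) + 23) = 1/((4 + 9) + 23) = 1/(13 + 23) = 1/36 ≈ 0.027778)
159*o(10, 11) + X = 159*(-8) + 1/36 = -1272 + 1/36 = -45791/36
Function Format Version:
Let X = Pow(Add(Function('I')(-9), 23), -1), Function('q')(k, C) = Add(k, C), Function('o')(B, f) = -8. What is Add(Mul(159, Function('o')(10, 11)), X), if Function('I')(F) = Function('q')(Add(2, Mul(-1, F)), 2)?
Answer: Rational(-45791, 36) ≈ -1272.0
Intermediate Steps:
Function('q')(k, C) = Add(C, k)
Function('I')(F) = Add(4, Mul(-1, F)) (Function('I')(F) = Add(2, Add(2, Mul(-1, F))) = Add(4, Mul(-1, F)))
X = Rational(1, 36) (X = Pow(Add(Add(4, Mul(-1, -9)), 23), -1) = Pow(Add(Add(4, 9), 23), -1) = Pow(Add(13, 23), -1) = Pow(36, -1) = Rational(1, 36) ≈ 0.027778)
Add(Mul(159, Function('o')(10, 11)), X) = Add(Mul(159, -8), Rational(1, 36)) = Add(-1272, Rational(1, 36)) = Rational(-45791, 36)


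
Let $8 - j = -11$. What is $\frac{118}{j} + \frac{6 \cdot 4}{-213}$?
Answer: $\frac{8226}{1349} \approx 6.0978$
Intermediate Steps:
$j = 19$ ($j = 8 - -11 = 8 + 11 = 19$)
$\frac{118}{j} + \frac{6 \cdot 4}{-213} = \frac{118}{19} + \frac{6 \cdot 4}{-213} = 118 \cdot \frac{1}{19} + 24 \left(- \frac{1}{213}\right) = \frac{118}{19} - \frac{8}{71} = \frac{8226}{1349}$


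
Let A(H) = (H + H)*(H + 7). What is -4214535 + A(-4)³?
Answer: -4228359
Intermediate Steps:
A(H) = 2*H*(7 + H) (A(H) = (2*H)*(7 + H) = 2*H*(7 + H))
-4214535 + A(-4)³ = -4214535 + (2*(-4)*(7 - 4))³ = -4214535 + (2*(-4)*3)³ = -4214535 + (-24)³ = -4214535 - 13824 = -4228359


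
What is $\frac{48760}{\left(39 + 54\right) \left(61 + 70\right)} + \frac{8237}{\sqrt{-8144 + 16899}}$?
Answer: $\frac{48760}{12183} + \frac{8237 \sqrt{8755}}{8755} \approx 92.034$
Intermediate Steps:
$\frac{48760}{\left(39 + 54\right) \left(61 + 70\right)} + \frac{8237}{\sqrt{-8144 + 16899}} = \frac{48760}{93 \cdot 131} + \frac{8237}{\sqrt{8755}} = \frac{48760}{12183} + 8237 \frac{\sqrt{8755}}{8755} = 48760 \cdot \frac{1}{12183} + \frac{8237 \sqrt{8755}}{8755} = \frac{48760}{12183} + \frac{8237 \sqrt{8755}}{8755}$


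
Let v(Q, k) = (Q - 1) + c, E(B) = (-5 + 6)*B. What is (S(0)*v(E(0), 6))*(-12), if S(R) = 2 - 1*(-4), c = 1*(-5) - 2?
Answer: 576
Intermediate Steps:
c = -7 (c = -5 - 2 = -7)
E(B) = B (E(B) = 1*B = B)
v(Q, k) = -8 + Q (v(Q, k) = (Q - 1) - 7 = (-1 + Q) - 7 = -8 + Q)
S(R) = 6 (S(R) = 2 + 4 = 6)
(S(0)*v(E(0), 6))*(-12) = (6*(-8 + 0))*(-12) = (6*(-8))*(-12) = -48*(-12) = 576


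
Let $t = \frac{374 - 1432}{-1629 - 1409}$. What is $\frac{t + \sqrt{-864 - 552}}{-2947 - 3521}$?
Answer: $- \frac{529}{9824892} - \frac{i \sqrt{354}}{3234} \approx -5.3843 \cdot 10^{-5} - 0.0058178 i$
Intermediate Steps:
$t = \frac{529}{1519}$ ($t = - \frac{1058}{-3038} = \left(-1058\right) \left(- \frac{1}{3038}\right) = \frac{529}{1519} \approx 0.34826$)
$\frac{t + \sqrt{-864 - 552}}{-2947 - 3521} = \frac{\frac{529}{1519} + \sqrt{-864 - 552}}{-2947 - 3521} = \frac{\frac{529}{1519} + \sqrt{-1416}}{-6468} = \left(\frac{529}{1519} + 2 i \sqrt{354}\right) \left(- \frac{1}{6468}\right) = - \frac{529}{9824892} - \frac{i \sqrt{354}}{3234}$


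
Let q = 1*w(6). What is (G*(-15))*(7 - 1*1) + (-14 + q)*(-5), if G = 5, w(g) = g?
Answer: -410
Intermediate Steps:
q = 6 (q = 1*6 = 6)
(G*(-15))*(7 - 1*1) + (-14 + q)*(-5) = (5*(-15))*(7 - 1*1) + (-14 + 6)*(-5) = -75*(7 - 1) - 8*(-5) = -75*6 + 40 = -450 + 40 = -410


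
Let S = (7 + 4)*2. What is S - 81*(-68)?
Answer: 5530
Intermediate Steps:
S = 22 (S = 11*2 = 22)
S - 81*(-68) = 22 - 81*(-68) = 22 + 5508 = 5530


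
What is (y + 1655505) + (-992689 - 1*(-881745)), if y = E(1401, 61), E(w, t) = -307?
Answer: 1544254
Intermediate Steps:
y = -307
(y + 1655505) + (-992689 - 1*(-881745)) = (-307 + 1655505) + (-992689 - 1*(-881745)) = 1655198 + (-992689 + 881745) = 1655198 - 110944 = 1544254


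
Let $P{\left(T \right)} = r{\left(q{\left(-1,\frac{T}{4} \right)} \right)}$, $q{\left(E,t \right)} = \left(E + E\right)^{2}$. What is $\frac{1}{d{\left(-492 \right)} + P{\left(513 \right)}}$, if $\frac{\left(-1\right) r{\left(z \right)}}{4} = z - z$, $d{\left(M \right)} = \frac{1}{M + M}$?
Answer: $-984$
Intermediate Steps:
$q{\left(E,t \right)} = 4 E^{2}$ ($q{\left(E,t \right)} = \left(2 E\right)^{2} = 4 E^{2}$)
$d{\left(M \right)} = \frac{1}{2 M}$
$r{\left(z \right)} = 0$ ($r{\left(z \right)} = - 4 \left(z - z\right) = \left(-4\right) 0 = 0$)
$P{\left(T \right)} = 0$
$\frac{1}{d{\left(-492 \right)} + P{\left(513 \right)}} = \frac{1}{\frac{1}{2 \left(-492\right)} + 0} = \frac{1}{\frac{1}{2} \left(- \frac{1}{492}\right) + 0} = \frac{1}{- \frac{1}{984} + 0} = \frac{1}{- \frac{1}{984}} = -984$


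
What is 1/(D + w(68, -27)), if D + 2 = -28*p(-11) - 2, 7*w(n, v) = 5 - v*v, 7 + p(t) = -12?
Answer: 7/2972 ≈ 0.0023553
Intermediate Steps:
p(t) = -19 (p(t) = -7 - 12 = -19)
w(n, v) = 5/7 - v²/7 (w(n, v) = (5 - v*v)/7 = (5 - v²)/7 = 5/7 - v²/7)
D = 528 (D = -2 + (-28*(-19) - 2) = -2 + (532 - 2) = -2 + 530 = 528)
1/(D + w(68, -27)) = 1/(528 + (5/7 - ⅐*(-27)²)) = 1/(528 + (5/7 - ⅐*729)) = 1/(528 + (5/7 - 729/7)) = 1/(528 - 724/7) = 1/(2972/7) = 7/2972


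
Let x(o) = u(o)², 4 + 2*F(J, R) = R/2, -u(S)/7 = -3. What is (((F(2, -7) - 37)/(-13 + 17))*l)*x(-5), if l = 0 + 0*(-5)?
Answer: 0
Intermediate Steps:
u(S) = 21 (u(S) = -7*(-3) = 21)
F(J, R) = -2 + R/4 (F(J, R) = -2 + (R/2)/2 = -2 + R/4)
x(o) = 441 (x(o) = 21² = 441)
l = 0 (l = 0 + 0 = 0)
(((F(2, -7) - 37)/(-13 + 17))*l)*x(-5) = ((((-2 + (¼)*(-7)) - 37)/(-13 + 17))*0)*441 = ((((-2 - 7/4) - 37)/4)*0)*441 = (((-15/4 - 37)*(¼))*0)*441 = (-163/4*¼*0)*441 = -163/16*0*441 = 0*441 = 0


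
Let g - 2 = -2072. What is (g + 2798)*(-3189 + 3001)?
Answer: -136864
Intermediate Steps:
g = -2070 (g = 2 - 2072 = -2070)
(g + 2798)*(-3189 + 3001) = (-2070 + 2798)*(-3189 + 3001) = 728*(-188) = -136864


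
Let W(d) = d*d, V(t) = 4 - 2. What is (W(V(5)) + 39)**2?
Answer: 1849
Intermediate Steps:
V(t) = 2
W(d) = d**2
(W(V(5)) + 39)**2 = (2**2 + 39)**2 = (4 + 39)**2 = 43**2 = 1849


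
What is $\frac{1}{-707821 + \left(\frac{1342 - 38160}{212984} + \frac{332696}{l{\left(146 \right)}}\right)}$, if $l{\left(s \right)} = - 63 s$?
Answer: $- \frac{69965244}{49525411743925} \approx -1.4127 \cdot 10^{-6}$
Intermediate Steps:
$\frac{1}{-707821 + \left(\frac{1342 - 38160}{212984} + \frac{332696}{l{\left(146 \right)}}\right)} = \frac{1}{-707821 + \left(\frac{1342 - 38160}{212984} + \frac{332696}{\left(-63\right) 146}\right)} = \frac{1}{-707821 + \left(\left(1342 - 38160\right) \frac{1}{212984} + \frac{332696}{-9198}\right)} = \frac{1}{-707821 + \left(\left(-36818\right) \frac{1}{212984} + 332696 \left(- \frac{1}{9198}\right)\right)} = \frac{1}{-707821 - \frac{2542770601}{69965244}} = \frac{1}{- \frac{49525411743925}{69965244}} = - \frac{69965244}{49525411743925}$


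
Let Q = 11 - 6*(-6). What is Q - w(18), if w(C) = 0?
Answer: 47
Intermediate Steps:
Q = 47 (Q = 11 + 36 = 47)
Q - w(18) = 47 - 1*0 = 47 + 0 = 47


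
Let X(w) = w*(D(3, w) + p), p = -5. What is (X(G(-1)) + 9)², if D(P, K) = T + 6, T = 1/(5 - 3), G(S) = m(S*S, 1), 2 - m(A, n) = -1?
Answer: 729/4 ≈ 182.25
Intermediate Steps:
m(A, n) = 3 (m(A, n) = 2 - 1*(-1) = 2 + 1 = 3)
G(S) = 3
T = ½ (T = 1/2 = ½ ≈ 0.50000)
D(P, K) = 13/2 (D(P, K) = ½ + 6 = 13/2)
X(w) = 3*w/2 (X(w) = w*(13/2 - 5) = w*(3/2) = 3*w/2)
(X(G(-1)) + 9)² = ((3/2)*3 + 9)² = (9/2 + 9)² = (27/2)² = 729/4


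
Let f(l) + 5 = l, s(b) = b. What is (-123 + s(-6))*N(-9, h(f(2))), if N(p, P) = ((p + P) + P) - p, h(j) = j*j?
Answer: -2322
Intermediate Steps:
f(l) = -5 + l
h(j) = j**2
N(p, P) = 2*P (N(p, P) = ((P + p) + P) - p = (p + 2*P) - p = 2*P)
(-123 + s(-6))*N(-9, h(f(2))) = (-123 - 6)*(2*(-5 + 2)**2) = -258*(-3)**2 = -258*9 = -129*18 = -2322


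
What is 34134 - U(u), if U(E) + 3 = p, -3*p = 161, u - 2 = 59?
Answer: 102572/3 ≈ 34191.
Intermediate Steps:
u = 61 (u = 2 + 59 = 61)
p = -161/3 (p = -1/3*161 = -161/3 ≈ -53.667)
U(E) = -170/3 (U(E) = -3 - 161/3 = -170/3)
34134 - U(u) = 34134 - 1*(-170/3) = 34134 + 170/3 = 102572/3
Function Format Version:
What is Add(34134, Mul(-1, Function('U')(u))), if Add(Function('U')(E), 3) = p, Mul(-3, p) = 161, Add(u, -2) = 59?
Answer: Rational(102572, 3) ≈ 34191.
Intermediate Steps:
u = 61 (u = Add(2, 59) = 61)
p = Rational(-161, 3) (p = Mul(Rational(-1, 3), 161) = Rational(-161, 3) ≈ -53.667)
Function('U')(E) = Rational(-170, 3) (Function('U')(E) = Add(-3, Rational(-161, 3)) = Rational(-170, 3))
Add(34134, Mul(-1, Function('U')(u))) = Add(34134, Mul(-1, Rational(-170, 3))) = Add(34134, Rational(170, 3)) = Rational(102572, 3)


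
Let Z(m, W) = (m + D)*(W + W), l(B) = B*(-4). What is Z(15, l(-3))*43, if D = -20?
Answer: -5160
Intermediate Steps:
l(B) = -4*B
Z(m, W) = 2*W*(-20 + m) (Z(m, W) = (m - 20)*(W + W) = (-20 + m)*(2*W) = 2*W*(-20 + m))
Z(15, l(-3))*43 = (2*(-4*(-3))*(-20 + 15))*43 = (2*12*(-5))*43 = -120*43 = -5160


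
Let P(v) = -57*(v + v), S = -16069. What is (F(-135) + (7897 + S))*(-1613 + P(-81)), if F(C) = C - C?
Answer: -62278812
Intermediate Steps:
F(C) = 0
P(v) = -114*v
(F(-135) + (7897 + S))*(-1613 + P(-81)) = (0 + (7897 - 16069))*(-1613 - 114*(-81)) = (0 - 8172)*(-1613 + 9234) = -8172*7621 = -62278812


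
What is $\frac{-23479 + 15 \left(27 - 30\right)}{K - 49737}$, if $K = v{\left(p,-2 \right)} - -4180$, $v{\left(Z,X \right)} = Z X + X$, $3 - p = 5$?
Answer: $\frac{23524}{45555} \approx 0.51639$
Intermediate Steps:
$p = -2$ ($p = 3 - 5 = -2$)
$v{\left(Z,X \right)} = X + X Z$ ($v{\left(Z,X \right)} = X Z + X = X + X Z$)
$K = 4182$ ($K = - 2 \left(1 - 2\right) - -4180 = \left(-2\right) \left(-1\right) + 4180 = 2 + 4180 = 4182$)
$\frac{-23479 + 15 \left(27 - 30\right)}{K - 49737} = \frac{-23479 + 15 \left(27 - 30\right)}{4182 - 49737} = \frac{-23479 + 15 \left(-3\right)}{-45555} = \left(-23479 - 45\right) \left(- \frac{1}{45555}\right) = \left(-23524\right) \left(- \frac{1}{45555}\right) = \frac{23524}{45555}$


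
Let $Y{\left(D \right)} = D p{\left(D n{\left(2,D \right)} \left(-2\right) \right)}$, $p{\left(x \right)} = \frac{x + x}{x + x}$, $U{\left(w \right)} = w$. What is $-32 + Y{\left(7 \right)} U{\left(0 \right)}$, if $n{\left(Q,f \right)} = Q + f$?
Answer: $-32$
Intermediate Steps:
$p{\left(x \right)} = 1$ ($p{\left(x \right)} = \frac{2 x}{2 x} = 2 x \frac{1}{2 x} = 1$)
$Y{\left(D \right)} = D$ ($Y{\left(D \right)} = D 1 = D$)
$-32 + Y{\left(7 \right)} U{\left(0 \right)} = -32 + 7 \cdot 0 = -32 + 0 = -32$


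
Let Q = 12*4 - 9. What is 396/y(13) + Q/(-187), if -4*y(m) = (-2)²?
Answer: -74091/187 ≈ -396.21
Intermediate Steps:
y(m) = -1 (y(m) = -¼*(-2)² = -¼*4 = -1)
Q = 39 (Q = 48 - 9 = 39)
396/y(13) + Q/(-187) = 396/(-1) + 39/(-187) = 396*(-1) + 39*(-1/187) = -396 - 39/187 = -74091/187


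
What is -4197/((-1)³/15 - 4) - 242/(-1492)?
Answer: 46971811/45506 ≈ 1032.2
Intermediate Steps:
-4197/((-1)³/15 - 4) - 242/(-1492) = -4197/(-1*1/15 - 4) - 242*(-1/1492) = -4197/(-1/15 - 4) + 121/746 = -4197/(-61/15) + 121/746 = -4197*(-15/61) + 121/746 = 62955/61 + 121/746 = 46971811/45506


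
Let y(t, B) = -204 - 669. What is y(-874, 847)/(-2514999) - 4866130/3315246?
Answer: -2039236312352/1389640062459 ≈ -1.4675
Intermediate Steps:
y(t, B) = -873
y(-874, 847)/(-2514999) - 4866130/3315246 = -873/(-2514999) - 4866130/3315246 = -873*(-1/2514999) - 4866130*1/3315246 = 291/838333 - 2433065/1657623 = -2039236312352/1389640062459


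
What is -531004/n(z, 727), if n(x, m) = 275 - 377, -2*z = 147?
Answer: 265502/51 ≈ 5205.9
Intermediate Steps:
z = -147/2 (z = -1/2*147 = -147/2 ≈ -73.500)
n(x, m) = -102
-531004/n(z, 727) = -531004/(-102) = -531004*(-1/102) = 265502/51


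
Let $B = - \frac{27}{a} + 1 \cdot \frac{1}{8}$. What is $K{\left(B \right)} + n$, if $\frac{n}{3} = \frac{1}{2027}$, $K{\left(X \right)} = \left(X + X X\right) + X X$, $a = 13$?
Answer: $\frac{62149855}{10962016} \approx 5.6696$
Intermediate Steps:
$B = - \frac{203}{104}$ ($B = - \frac{27}{13} + 1 \cdot \frac{1}{8} = \left(-27\right) \frac{1}{13} + 1 \cdot \frac{1}{8} = - \frac{27}{13} + \frac{1}{8} = - \frac{203}{104} \approx -1.9519$)
$K{\left(X \right)} = X + 2 X^{2}$ ($K{\left(X \right)} = \left(X + X^{2}\right) + X^{2} = X + 2 X^{2}$)
$n = \frac{3}{2027} \approx 0.00148$
$K{\left(B \right)} + n = - \frac{203 \left(1 + 2 \left(- \frac{203}{104}\right)\right)}{104} + \frac{3}{2027} = - \frac{203 \left(1 - \frac{203}{52}\right)}{104} + \frac{3}{2027} = \left(- \frac{203}{104}\right) \left(- \frac{151}{52}\right) + \frac{3}{2027} = \frac{30653}{5408} + \frac{3}{2027} = \frac{62149855}{10962016}$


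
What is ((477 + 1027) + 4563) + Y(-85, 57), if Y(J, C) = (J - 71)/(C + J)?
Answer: 42508/7 ≈ 6072.6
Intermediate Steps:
Y(J, C) = (-71 + J)/(C + J)
((477 + 1027) + 4563) + Y(-85, 57) = ((477 + 1027) + 4563) + (-71 - 85)/(57 - 85) = (1504 + 4563) - 156/(-28) = 6067 - 1/28*(-156) = 6067 + 39/7 = 42508/7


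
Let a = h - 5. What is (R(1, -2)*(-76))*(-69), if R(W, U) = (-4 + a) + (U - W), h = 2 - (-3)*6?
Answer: 41952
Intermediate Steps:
h = 20 (h = 2 - 1*(-18) = 2 + 18 = 20)
a = 15 (a = 20 - 5 = 15)
R(W, U) = 11 + U - W (R(W, U) = (-4 + 15) + (U - W) = 11 + (U - W) = 11 + U - W)
(R(1, -2)*(-76))*(-69) = ((11 - 2 - 1*1)*(-76))*(-69) = ((11 - 2 - 1)*(-76))*(-69) = (8*(-76))*(-69) = -608*(-69) = 41952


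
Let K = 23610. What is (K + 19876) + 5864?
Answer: 49350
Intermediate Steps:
(K + 19876) + 5864 = (23610 + 19876) + 5864 = 43486 + 5864 = 49350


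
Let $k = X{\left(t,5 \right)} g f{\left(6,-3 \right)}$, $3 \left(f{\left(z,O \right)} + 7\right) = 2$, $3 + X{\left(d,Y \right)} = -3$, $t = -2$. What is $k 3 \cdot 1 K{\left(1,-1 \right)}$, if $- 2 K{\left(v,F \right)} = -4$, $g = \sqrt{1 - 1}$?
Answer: $0$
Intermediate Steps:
$X{\left(d,Y \right)} = -6$ ($X{\left(d,Y \right)} = -3 - 3 = -6$)
$g = 0$ ($g = \sqrt{0} = 0$)
$K{\left(v,F \right)} = 2$ ($K{\left(v,F \right)} = \left(- \frac{1}{2}\right) \left(-4\right) = 2$)
$f{\left(z,O \right)} = - \frac{19}{3}$ ($f{\left(z,O \right)} = -7 + \frac{1}{3} \cdot 2 = -7 + \frac{2}{3} = - \frac{19}{3}$)
$k = 0$ ($k = \left(-6\right) 0 \left(- \frac{19}{3}\right) = 0 \left(- \frac{19}{3}\right) = 0$)
$k 3 \cdot 1 K{\left(1,-1 \right)} = 0 \cdot 3 \cdot 1 \cdot 2 = 0 \cdot 3 \cdot 2 = 0 \cdot 2 = 0$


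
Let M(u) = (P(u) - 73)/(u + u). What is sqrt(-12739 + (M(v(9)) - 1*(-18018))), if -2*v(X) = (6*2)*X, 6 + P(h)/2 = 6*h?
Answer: sqrt(1712595)/18 ≈ 72.703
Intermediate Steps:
P(h) = -12 + 12*h (P(h) = -12 + 2*(6*h) = -12 + 12*h)
v(X) = -6*X (v(X) = -6*2*X/2 = -6*X)
M(u) = (-85 + 12*u)/(2*u) (M(u) = ((-12 + 12*u) - 73)/(u + u) = (-85 + 12*u)/((2*u)) = (-85 + 12*u)*(1/(2*u)) = (-85 + 12*u)/(2*u))
sqrt(-12739 + (M(v(9)) - 1*(-18018))) = sqrt(-12739 + ((6 - 85/(2*((-6*9)))) - 1*(-18018))) = sqrt(-12739 + ((6 - 85/2/(-54)) + 18018)) = sqrt(-12739 + ((6 - 85/2*(-1/54)) + 18018)) = sqrt(-12739 + ((6 + 85/108) + 18018)) = sqrt(-12739 + (733/108 + 18018)) = sqrt(-12739 + 1946677/108) = sqrt(570865/108) = sqrt(1712595)/18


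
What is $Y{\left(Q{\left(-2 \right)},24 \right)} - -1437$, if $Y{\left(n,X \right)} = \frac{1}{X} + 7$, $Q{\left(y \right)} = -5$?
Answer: $\frac{34657}{24} \approx 1444.0$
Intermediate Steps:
$Y{\left(n,X \right)} = 7 + \frac{1}{X}$
$Y{\left(Q{\left(-2 \right)},24 \right)} - -1437 = \left(7 + \frac{1}{24}\right) - -1437 = \left(7 + \frac{1}{24}\right) + 1437 = \frac{169}{24} + 1437 = \frac{34657}{24}$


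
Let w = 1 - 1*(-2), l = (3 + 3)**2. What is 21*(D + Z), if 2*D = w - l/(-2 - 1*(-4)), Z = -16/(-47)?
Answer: -14133/94 ≈ -150.35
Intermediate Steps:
l = 36 (l = 6**2 = 36)
Z = 16/47 (Z = -16*(-1/47) = 16/47 ≈ 0.34043)
w = 3 (w = 1 + 2 = 3)
D = -15/2 (D = (3 - 36/(-2 - 1*(-4)))/2 = (3 - 36/(-2 + 4))/2 = (3 - 36/2)/2 = (3 - 1*18)/2 = (3 - 18)/2 = (1/2)*(-15) = -15/2 ≈ -7.5000)
21*(D + Z) = 21*(-15/2 + 16/47) = 21*(-673/94) = -14133/94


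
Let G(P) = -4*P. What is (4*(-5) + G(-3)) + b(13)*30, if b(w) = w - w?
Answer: -8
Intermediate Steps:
b(w) = 0
(4*(-5) + G(-3)) + b(13)*30 = (4*(-5) - 4*(-3)) + 0*30 = (-20 + 12) + 0 = -8 + 0 = -8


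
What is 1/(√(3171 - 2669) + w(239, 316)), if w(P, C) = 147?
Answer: 147/21107 - √502/21107 ≈ 0.0059030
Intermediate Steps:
1/(√(3171 - 2669) + w(239, 316)) = 1/(√(3171 - 2669) + 147) = 1/(√502 + 147) = 1/(147 + √502)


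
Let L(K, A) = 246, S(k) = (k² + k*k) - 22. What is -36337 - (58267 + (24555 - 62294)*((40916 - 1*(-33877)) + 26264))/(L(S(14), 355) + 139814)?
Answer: -318907091/35015 ≈ -9107.7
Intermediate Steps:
S(k) = -22 + 2*k² (S(k) = (k² + k²) - 22 = 2*k² - 22 = -22 + 2*k²)
-36337 - (58267 + (24555 - 62294)*((40916 - 1*(-33877)) + 26264))/(L(S(14), 355) + 139814) = -36337 - (58267 + (24555 - 62294)*((40916 - 1*(-33877)) + 26264))/(246 + 139814) = -36337 - (58267 - 37739*((40916 + 33877) + 26264))/140060 = -36337 - (58267 - 37739*(74793 + 26264))/140060 = -36337 - (58267 - 37739*101057)/140060 = -36337 - (58267 - 3813790123)/140060 = -36337 - (-3813731856)/140060 = -36337 - 1*(-953432964/35015) = -36337 + 953432964/35015 = -318907091/35015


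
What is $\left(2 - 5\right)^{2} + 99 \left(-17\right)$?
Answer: $-1674$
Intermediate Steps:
$\left(2 - 5\right)^{2} + 99 \left(-17\right) = \left(-3\right)^{2} - 1683 = 9 - 1683 = -1674$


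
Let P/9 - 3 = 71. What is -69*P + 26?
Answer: -45928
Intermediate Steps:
P = 666 (P = 27 + 9*71 = 27 + 639 = 666)
-69*P + 26 = -69*666 + 26 = -45954 + 26 = -45928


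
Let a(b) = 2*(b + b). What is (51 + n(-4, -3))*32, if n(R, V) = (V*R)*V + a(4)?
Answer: 992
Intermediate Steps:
a(b) = 4*b (a(b) = 2*(2*b) = 4*b)
n(R, V) = 16 + R*V² (n(R, V) = (V*R)*V + 4*4 = (R*V)*V + 16 = R*V² + 16 = 16 + R*V²)
(51 + n(-4, -3))*32 = (51 + (16 - 4*(-3)²))*32 = (51 + (16 - 4*9))*32 = (51 + (16 - 36))*32 = (51 - 20)*32 = 31*32 = 992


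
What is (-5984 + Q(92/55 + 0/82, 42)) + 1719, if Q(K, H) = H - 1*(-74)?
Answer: -4149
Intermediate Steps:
Q(K, H) = 74 + H (Q(K, H) = H + 74 = 74 + H)
(-5984 + Q(92/55 + 0/82, 42)) + 1719 = (-5984 + (74 + 42)) + 1719 = (-5984 + 116) + 1719 = -5868 + 1719 = -4149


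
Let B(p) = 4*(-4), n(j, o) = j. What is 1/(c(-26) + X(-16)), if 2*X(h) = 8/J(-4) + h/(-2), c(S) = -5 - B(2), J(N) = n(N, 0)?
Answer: 1/14 ≈ 0.071429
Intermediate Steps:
B(p) = -16
J(N) = N
c(S) = 11 (c(S) = -5 - 1*(-16) = -5 + 16 = 11)
X(h) = -1 - h/4 (X(h) = (8/(-4) + h/(-2))/2 = (8*(-¼) + h*(-½))/2 = (-2 - h/2)/2 = -1 - h/4)
1/(c(-26) + X(-16)) = 1/(11 + (-1 - ¼*(-16))) = 1/(11 + (-1 + 4)) = 1/(11 + 3) = 1/14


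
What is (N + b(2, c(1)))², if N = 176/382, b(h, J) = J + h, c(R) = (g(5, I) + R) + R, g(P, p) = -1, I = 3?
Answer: 436921/36481 ≈ 11.977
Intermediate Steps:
c(R) = -1 + 2*R (c(R) = (-1 + R) + R = -1 + 2*R)
N = 88/191 (N = 176*(1/382) = 88/191 ≈ 0.46073)
(N + b(2, c(1)))² = (88/191 + ((-1 + 2*1) + 2))² = (88/191 + ((-1 + 2) + 2))² = (88/191 + (1 + 2))² = (88/191 + 3)² = (661/191)² = 436921/36481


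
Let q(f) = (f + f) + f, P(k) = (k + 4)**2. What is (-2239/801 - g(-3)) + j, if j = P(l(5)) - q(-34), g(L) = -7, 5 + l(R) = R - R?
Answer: 85871/801 ≈ 107.20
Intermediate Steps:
l(R) = -5 (l(R) = -5 + (R - R) = -5 + 0 = -5)
P(k) = (4 + k)**2
q(f) = 3*f (q(f) = 2*f + f = 3*f)
j = 103 (j = (4 - 5)**2 - 3*(-34) = (-1)**2 - 1*(-102) = 1 + 102 = 103)
(-2239/801 - g(-3)) + j = (-2239/801 - 1*(-7)) + 103 = (-2239*1/801 + 7) + 103 = (-2239/801 + 7) + 103 = 3368/801 + 103 = 85871/801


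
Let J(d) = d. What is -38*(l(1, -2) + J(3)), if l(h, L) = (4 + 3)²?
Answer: -1976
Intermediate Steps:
l(h, L) = 49 (l(h, L) = 7² = 49)
-38*(l(1, -2) + J(3)) = -38*(49 + 3) = -38*52 = -1976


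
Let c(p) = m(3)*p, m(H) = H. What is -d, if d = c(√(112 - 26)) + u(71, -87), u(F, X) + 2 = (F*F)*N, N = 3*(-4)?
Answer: 60494 - 3*√86 ≈ 60466.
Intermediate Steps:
N = -12
u(F, X) = -2 - 12*F² (u(F, X) = -2 + (F*F)*(-12) = -2 + F²*(-12) = -2 - 12*F²)
c(p) = 3*p
d = -60494 + 3*√86 (d = 3*√(112 - 26) + (-2 - 12*71²) = 3*√86 + (-2 - 12*5041) = 3*√86 + (-2 - 60492) = 3*√86 - 60494 = -60494 + 3*√86 ≈ -60466.)
-d = -(-60494 + 3*√86) = 60494 - 3*√86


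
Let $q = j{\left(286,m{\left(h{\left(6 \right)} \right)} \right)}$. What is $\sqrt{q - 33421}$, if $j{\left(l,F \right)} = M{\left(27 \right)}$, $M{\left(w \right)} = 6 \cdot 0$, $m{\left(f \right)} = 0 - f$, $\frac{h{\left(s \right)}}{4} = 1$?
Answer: $i \sqrt{33421} \approx 182.81 i$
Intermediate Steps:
$h{\left(s \right)} = 4$ ($h{\left(s \right)} = 4 \cdot 1 = 4$)
$m{\left(f \right)} = - f$
$M{\left(w \right)} = 0$
$j{\left(l,F \right)} = 0$
$q = 0$
$\sqrt{q - 33421} = \sqrt{0 - 33421} = \sqrt{-33421} = i \sqrt{33421}$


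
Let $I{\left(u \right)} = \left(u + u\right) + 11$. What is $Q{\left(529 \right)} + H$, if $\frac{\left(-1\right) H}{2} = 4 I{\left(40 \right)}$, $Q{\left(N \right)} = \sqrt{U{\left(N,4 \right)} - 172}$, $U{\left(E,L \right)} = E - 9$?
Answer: $-728 + 2 \sqrt{87} \approx -709.35$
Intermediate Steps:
$U{\left(E,L \right)} = -9 + E$ ($U{\left(E,L \right)} = E - 9 = -9 + E$)
$Q{\left(N \right)} = \sqrt{-181 + N}$ ($Q{\left(N \right)} = \sqrt{\left(-9 + N\right) - 172} = \sqrt{-181 + N}$)
$I{\left(u \right)} = 11 + 2 u$ ($I{\left(u \right)} = 2 u + 11 = 11 + 2 u$)
$H = -728$ ($H = - 2 \cdot 4 \left(11 + 2 \cdot 40\right) = - 2 \cdot 4 \left(11 + 80\right) = - 2 \cdot 4 \cdot 91 = \left(-2\right) 364 = -728$)
$Q{\left(529 \right)} + H = \sqrt{-181 + 529} - 728 = \sqrt{348} - 728 = 2 \sqrt{87} - 728 = -728 + 2 \sqrt{87}$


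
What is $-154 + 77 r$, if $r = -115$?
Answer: $-9009$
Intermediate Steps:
$-154 + 77 r = -154 + 77 \left(-115\right) = -154 - 8855 = -9009$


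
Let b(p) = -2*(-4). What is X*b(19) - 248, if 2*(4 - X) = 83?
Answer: -548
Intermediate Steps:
b(p) = 8
X = -75/2 (X = 4 - ½*83 = 4 - 83/2 = -75/2 ≈ -37.500)
X*b(19) - 248 = -75/2*8 - 248 = -300 - 248 = -548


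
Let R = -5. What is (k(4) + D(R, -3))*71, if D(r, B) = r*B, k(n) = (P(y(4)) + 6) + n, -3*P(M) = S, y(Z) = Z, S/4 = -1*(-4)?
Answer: 4189/3 ≈ 1396.3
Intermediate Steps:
S = 16 (S = 4*(-1*(-4)) = 4*4 = 16)
P(M) = -16/3 (P(M) = -1/3*16 = -16/3)
k(n) = 2/3 + n (k(n) = (-16/3 + 6) + n = 2/3 + n)
D(r, B) = B*r
(k(4) + D(R, -3))*71 = ((2/3 + 4) - 3*(-5))*71 = (14/3 + 15)*71 = (59/3)*71 = 4189/3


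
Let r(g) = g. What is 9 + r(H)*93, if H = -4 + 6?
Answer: 195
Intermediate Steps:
H = 2
9 + r(H)*93 = 9 + 2*93 = 9 + 186 = 195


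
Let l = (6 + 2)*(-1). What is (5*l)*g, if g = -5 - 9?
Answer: 560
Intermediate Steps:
g = -14
l = -8 (l = 8*(-1) = -8)
(5*l)*g = (5*(-8))*(-14) = -40*(-14) = 560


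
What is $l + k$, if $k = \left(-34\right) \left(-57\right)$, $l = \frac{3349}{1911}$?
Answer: $\frac{3706867}{1911} \approx 1939.8$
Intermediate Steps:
$l = \frac{3349}{1911}$ ($l = 3349 \cdot \frac{1}{1911} = \frac{3349}{1911} \approx 1.7525$)
$k = 1938$
$l + k = \frac{3349}{1911} + 1938 = \frac{3706867}{1911}$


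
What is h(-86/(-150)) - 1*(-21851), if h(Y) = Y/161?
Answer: 263850868/12075 ≈ 21851.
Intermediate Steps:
h(Y) = Y/161 (h(Y) = Y*(1/161) = Y/161)
h(-86/(-150)) - 1*(-21851) = (-86/(-150))/161 - 1*(-21851) = (-86*(-1/150))/161 + 21851 = (1/161)*(43/75) + 21851 = 43/12075 + 21851 = 263850868/12075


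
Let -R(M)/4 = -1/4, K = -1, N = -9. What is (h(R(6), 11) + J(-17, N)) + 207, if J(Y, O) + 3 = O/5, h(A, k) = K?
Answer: 1006/5 ≈ 201.20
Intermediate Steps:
R(M) = 1 (R(M) = -(-4)/4 = -4*(-1/4) = 1)
h(A, k) = -1
J(Y, O) = -3 + O/5
(h(R(6), 11) + J(-17, N)) + 207 = (-1 + (-3 + (1/5)*(-9))) + 207 = (-1 + (-3 - 9/5)) + 207 = (-1 - 24/5) + 207 = -29/5 + 207 = 1006/5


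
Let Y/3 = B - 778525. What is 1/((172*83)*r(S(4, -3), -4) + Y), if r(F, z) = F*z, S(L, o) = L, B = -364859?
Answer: -1/3658568 ≈ -2.7333e-7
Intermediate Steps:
Y = -3430152 (Y = 3*(-364859 - 778525) = 3*(-1143384) = -3430152)
1/((172*83)*r(S(4, -3), -4) + Y) = 1/((172*83)*(4*(-4)) - 3430152) = 1/(14276*(-16) - 3430152) = 1/(-228416 - 3430152) = 1/(-3658568) = -1/3658568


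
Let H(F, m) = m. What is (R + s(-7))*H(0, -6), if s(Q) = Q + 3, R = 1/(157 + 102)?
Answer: 6210/259 ≈ 23.977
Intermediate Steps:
R = 1/259 ≈ 0.0038610
s(Q) = 3 + Q
(R + s(-7))*H(0, -6) = (1/259 + (3 - 7))*(-6) = (1/259 - 4)*(-6) = -1035/259*(-6) = 6210/259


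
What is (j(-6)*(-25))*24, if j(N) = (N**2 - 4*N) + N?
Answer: -32400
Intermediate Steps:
j(N) = N**2 - 3*N
(j(-6)*(-25))*24 = (-6*(-3 - 6)*(-25))*24 = (-6*(-9)*(-25))*24 = (54*(-25))*24 = -1350*24 = -32400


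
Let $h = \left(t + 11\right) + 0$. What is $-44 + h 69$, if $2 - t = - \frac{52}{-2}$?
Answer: $-941$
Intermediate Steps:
$t = -24$ ($t = 2 - - \frac{52}{-2} = 2 - \left(-52\right) \left(- \frac{1}{2}\right) = 2 - 26 = -24$)
$h = -13$ ($h = \left(-24 + 11\right) + 0 = -13 + 0 = -13$)
$-44 + h 69 = -44 - 897 = -941$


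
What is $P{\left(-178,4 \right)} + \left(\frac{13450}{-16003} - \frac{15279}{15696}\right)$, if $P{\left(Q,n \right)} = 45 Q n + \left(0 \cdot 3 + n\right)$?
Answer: $- \frac{2682452342735}{83727696} \approx -32038.0$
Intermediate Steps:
$P{\left(Q,n \right)} = n + 45 Q n$ ($P{\left(Q,n \right)} = 45 Q n + \left(0 + n\right) = 45 Q n + n = n + 45 Q n$)
$P{\left(-178,4 \right)} + \left(\frac{13450}{-16003} - \frac{15279}{15696}\right) = 4 \left(1 + 45 \left(-178\right)\right) + \left(\frac{13450}{-16003} - \frac{15279}{15696}\right) = 4 \left(1 - 8010\right) + \left(13450 \left(- \frac{1}{16003}\right) - \frac{5093}{5232}\right) = 4 \left(-8009\right) - \frac{151873679}{83727696} = -32036 - \frac{151873679}{83727696} = - \frac{2682452342735}{83727696}$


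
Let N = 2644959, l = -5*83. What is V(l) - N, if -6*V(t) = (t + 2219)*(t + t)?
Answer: -7186217/3 ≈ -2.3954e+6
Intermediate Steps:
l = -415
V(t) = -t*(2219 + t)/3 (V(t) = -(t + 2219)*(t + t)/6 = -(2219 + t)*2*t/6 = -t*(2219 + t)/3)
V(l) - N = -1/3*(-415)*(2219 - 415) - 1*2644959 = -1/3*(-415)*1804 - 2644959 = 748660/3 - 2644959 = -7186217/3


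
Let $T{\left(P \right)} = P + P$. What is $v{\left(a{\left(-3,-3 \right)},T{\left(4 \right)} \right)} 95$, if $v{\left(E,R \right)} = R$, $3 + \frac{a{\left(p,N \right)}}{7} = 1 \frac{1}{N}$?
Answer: $760$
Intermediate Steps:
$T{\left(P \right)} = 2 P$
$a{\left(p,N \right)} = -21 + \frac{7}{N}$ ($a{\left(p,N \right)} = -21 + 7 \cdot 1 \frac{1}{N} = -21 + \frac{7}{N}$)
$v{\left(a{\left(-3,-3 \right)},T{\left(4 \right)} \right)} 95 = 2 \cdot 4 \cdot 95 = 8 \cdot 95 = 760$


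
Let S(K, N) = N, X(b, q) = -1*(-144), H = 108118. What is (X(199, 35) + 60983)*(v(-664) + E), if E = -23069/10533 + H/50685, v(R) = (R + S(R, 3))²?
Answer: 1584254574467067602/59318345 ≈ 2.6708e+10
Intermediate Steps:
X(b, q) = 144
v(R) = (3 + R)² (v(R) = (R + 3)² = (3 + R)²)
E = -3382819/59318345 (E = -23069/10533 + 108118/50685 = -3382819/59318345 ≈ -0.057028)
(X(199, 35) + 60983)*(v(-664) + E) = (144 + 60983)*((3 - 664)² - 3382819/59318345) = 61127*((-661)² - 3382819/59318345) = 61127*(436921 - 3382819/59318345) = 61127*(25917427232926/59318345) = 1584254574467067602/59318345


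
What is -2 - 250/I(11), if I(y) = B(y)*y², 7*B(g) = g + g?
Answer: -3537/1331 ≈ -2.6574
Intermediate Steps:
B(g) = 2*g/7 (B(g) = (g + g)/7 = (2*g)/7 = 2*g/7)
I(y) = 2*y³/7 (I(y) = (2*y/7)*y² = 2*y³/7)
-2 - 250/I(11) = -2 - 250/((2/7)*11³) = -2 - 250/((2/7)*1331) = -2 - 250/2662/7 = -2 - 250*7/2662 = -2 - 10*175/2662 = -2 - 875/1331 = -3537/1331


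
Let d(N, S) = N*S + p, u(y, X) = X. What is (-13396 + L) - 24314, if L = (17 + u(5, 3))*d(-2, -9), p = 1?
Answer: -37330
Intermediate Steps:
d(N, S) = 1 + N*S (d(N, S) = N*S + 1 = 1 + N*S)
L = 380 (L = (17 + 3)*(1 - 2*(-9)) = 20*(1 + 18) = 20*19 = 380)
(-13396 + L) - 24314 = (-13396 + 380) - 24314 = -13016 - 24314 = -37330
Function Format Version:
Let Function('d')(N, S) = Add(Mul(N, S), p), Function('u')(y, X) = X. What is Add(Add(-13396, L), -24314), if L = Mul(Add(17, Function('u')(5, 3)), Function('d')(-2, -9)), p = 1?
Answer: -37330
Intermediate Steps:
Function('d')(N, S) = Add(1, Mul(N, S)) (Function('d')(N, S) = Add(Mul(N, S), 1) = Add(1, Mul(N, S)))
L = 380 (L = Mul(Add(17, 3), Add(1, Mul(-2, -9))) = Mul(20, Add(1, 18)) = Mul(20, 19) = 380)
Add(Add(-13396, L), -24314) = Add(Add(-13396, 380), -24314) = Add(-13016, -24314) = -37330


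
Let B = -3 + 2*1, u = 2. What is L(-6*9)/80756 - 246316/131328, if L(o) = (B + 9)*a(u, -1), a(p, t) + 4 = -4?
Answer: -65460197/34886592 ≈ -1.8764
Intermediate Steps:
a(p, t) = -8 (a(p, t) = -4 - 4 = -8)
B = -1 (B = -3 + 2 = -1)
L(o) = -64 (L(o) = (-1 + 9)*(-8) = 8*(-8) = -64)
L(-6*9)/80756 - 246316/131328 = -64/80756 - 246316/131328 = -64*1/80756 - 246316*1/131328 = -16/20189 - 3241/1728 = -65460197/34886592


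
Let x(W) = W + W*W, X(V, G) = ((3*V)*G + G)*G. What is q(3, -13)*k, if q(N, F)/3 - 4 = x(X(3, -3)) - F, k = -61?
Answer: -1501881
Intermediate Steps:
X(V, G) = G*(G + 3*G*V) (X(V, G) = (3*G*V + G)*G = (G + 3*G*V)*G = G*(G + 3*G*V))
x(W) = W + W²
q(N, F) = 24582 - 3*F (q(N, F) = 12 + 3*(((-3)²*(1 + 3*3))*(1 + (-3)²*(1 + 3*3)) - F) = 12 + 3*((9*(1 + 9))*(1 + 9*(1 + 9)) - F) = 12 + 3*((9*10)*(1 + 9*10) - F) = 12 + 3*(90*(1 + 90) - F) = 12 + 3*(90*91 - F) = 12 + 3*(8190 - F) = 12 + (24570 - 3*F) = 24582 - 3*F)
q(3, -13)*k = (24582 - 3*(-13))*(-61) = (24582 + 39)*(-61) = 24621*(-61) = -1501881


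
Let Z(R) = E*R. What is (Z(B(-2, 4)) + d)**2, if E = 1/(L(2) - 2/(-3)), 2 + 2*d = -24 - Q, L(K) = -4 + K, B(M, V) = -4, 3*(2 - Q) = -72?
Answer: 529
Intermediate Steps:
Q = 26 (Q = 2 - 1/3*(-72) = 2 + 24 = 26)
d = -26 (d = -1 + (-24 - 1*26)/2 = -1 + (-24 - 26)/2 = -1 + (1/2)*(-50) = -1 - 25 = -26)
E = -3/4 (E = 1/((-4 + 2) - 2/(-3)) = 1/(-2 - 2*(-1/3)) = 1/(-2 + 2/3) = 1/(-4/3) = -3/4 ≈ -0.75000)
Z(R) = -3*R/4
(Z(B(-2, 4)) + d)**2 = (-3/4*(-4) - 26)**2 = (3 - 26)**2 = (-23)**2 = 529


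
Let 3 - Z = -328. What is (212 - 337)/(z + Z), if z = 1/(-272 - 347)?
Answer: -77375/204888 ≈ -0.37765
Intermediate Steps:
Z = 331 (Z = 3 - 1*(-328) = 3 + 328 = 331)
z = -1/619 (z = 1/(-619) = -1/619 ≈ -0.0016155)
(212 - 337)/(z + Z) = (212 - 337)/(-1/619 + 331) = -125/204888/619 = -125*619/204888 = -77375/204888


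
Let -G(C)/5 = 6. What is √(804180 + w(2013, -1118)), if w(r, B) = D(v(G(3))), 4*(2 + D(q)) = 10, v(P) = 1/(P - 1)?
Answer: √3216722/2 ≈ 896.76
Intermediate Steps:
G(C) = -30 (G(C) = -5*6 = -30)
v(P) = 1/(-1 + P)
D(q) = ½ (D(q) = -2 + (¼)*10 = -2 + 5/2 = ½)
w(r, B) = ½
√(804180 + w(2013, -1118)) = √(804180 + ½) = √(1608361/2) = √3216722/2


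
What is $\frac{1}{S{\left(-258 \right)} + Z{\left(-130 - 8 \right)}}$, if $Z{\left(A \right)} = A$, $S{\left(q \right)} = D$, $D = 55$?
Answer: $- \frac{1}{83} \approx -0.012048$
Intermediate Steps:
$S{\left(q \right)} = 55$
$\frac{1}{S{\left(-258 \right)} + Z{\left(-130 - 8 \right)}} = \frac{1}{55 - 138} = \frac{1}{-83} = - \frac{1}{83}$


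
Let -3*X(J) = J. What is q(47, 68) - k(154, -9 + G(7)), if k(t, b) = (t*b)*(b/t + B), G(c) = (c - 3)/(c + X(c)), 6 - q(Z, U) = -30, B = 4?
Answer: 244299/49 ≈ 4985.7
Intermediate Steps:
X(J) = -J/3
q(Z, U) = 36 (q(Z, U) = 6 - 1*(-30) = 6 + 30 = 36)
G(c) = 3*(-3 + c)/(2*c) (G(c) = (c - 3)/(c - c/3) = (-3 + c)/((2*c/3)) = (-3 + c)*(3/(2*c)) = 3*(-3 + c)/(2*c))
k(t, b) = b*t*(4 + b/t) (k(t, b) = (t*b)*(b/t + 4) = (b*t)*(4 + b/t) = b*t*(4 + b/t))
q(47, 68) - k(154, -9 + G(7)) = 36 - (-9 + (3/2)*(-3 + 7)/7)*((-9 + (3/2)*(-3 + 7)/7) + 4*154) = 36 - (-9 + (3/2)*(⅐)*4)*((-9 + (3/2)*(⅐)*4) + 616) = 36 - (-9 + 6/7)*((-9 + 6/7) + 616) = 36 - (-57)*(-57/7 + 616)/7 = 36 - (-57)*4255/(7*7) = 36 - 1*(-242535/49) = 36 + 242535/49 = 244299/49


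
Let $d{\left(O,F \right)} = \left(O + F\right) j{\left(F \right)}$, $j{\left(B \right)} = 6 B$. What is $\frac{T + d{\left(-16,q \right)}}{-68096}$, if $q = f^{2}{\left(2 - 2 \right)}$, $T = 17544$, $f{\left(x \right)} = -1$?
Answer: $- \frac{8727}{34048} \approx -0.25631$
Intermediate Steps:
$q = 1$ ($q = \left(-1\right)^{2} = 1$)
$d{\left(O,F \right)} = 6 F \left(F + O\right)$ ($d{\left(O,F \right)} = \left(O + F\right) 6 F = \left(F + O\right) 6 F = 6 F \left(F + O\right)$)
$\frac{T + d{\left(-16,q \right)}}{-68096} = \frac{17544 + 6 \cdot 1 \left(1 - 16\right)}{-68096} = \left(17544 + 6 \cdot 1 \left(-15\right)\right) \left(- \frac{1}{68096}\right) = \left(17544 - 90\right) \left(- \frac{1}{68096}\right) = 17454 \left(- \frac{1}{68096}\right) = - \frac{8727}{34048}$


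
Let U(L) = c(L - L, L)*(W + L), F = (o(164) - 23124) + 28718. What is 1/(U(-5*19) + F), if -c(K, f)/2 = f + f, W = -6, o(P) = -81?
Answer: -1/32867 ≈ -3.0426e-5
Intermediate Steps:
c(K, f) = -4*f (c(K, f) = -2*(f + f) = -4*f)
F = 5513 (F = (-81 - 23124) + 28718 = -23205 + 28718 = 5513)
U(L) = -4*L*(-6 + L) (U(L) = (-4*L)*(-6 + L) = -4*L*(-6 + L))
1/(U(-5*19) + F) = 1/(4*(-5*19)*(6 - (-5)*19) + 5513) = 1/(4*(-95)*(6 - 1*(-95)) + 5513) = 1/(4*(-95)*(6 + 95) + 5513) = 1/(4*(-95)*101 + 5513) = 1/(-38380 + 5513) = 1/(-32867) = -1/32867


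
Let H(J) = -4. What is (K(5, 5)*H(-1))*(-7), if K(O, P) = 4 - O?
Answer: -28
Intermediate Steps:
(K(5, 5)*H(-1))*(-7) = ((4 - 1*5)*(-4))*(-7) = ((4 - 5)*(-4))*(-7) = -1*(-4)*(-7) = 4*(-7) = -28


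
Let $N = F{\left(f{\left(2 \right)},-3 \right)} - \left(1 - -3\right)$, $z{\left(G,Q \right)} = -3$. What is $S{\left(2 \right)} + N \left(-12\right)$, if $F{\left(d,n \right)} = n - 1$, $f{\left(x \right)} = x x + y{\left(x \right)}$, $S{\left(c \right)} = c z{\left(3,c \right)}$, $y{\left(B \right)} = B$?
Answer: $90$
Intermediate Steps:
$S{\left(c \right)} = - 3 c$ ($S{\left(c \right)} = c \left(-3\right) = - 3 c$)
$f{\left(x \right)} = x + x^{2}$ ($f{\left(x \right)} = x x + x = x^{2} + x = x + x^{2}$)
$F{\left(d,n \right)} = -1 + n$
$N = -8$ ($N = \left(-1 - 3\right) - \left(1 - -3\right) = -4 - \left(1 + 3\right) = -4 - 4 = -8$)
$S{\left(2 \right)} + N \left(-12\right) = \left(-3\right) 2 - -96 = -6 + 96 = 90$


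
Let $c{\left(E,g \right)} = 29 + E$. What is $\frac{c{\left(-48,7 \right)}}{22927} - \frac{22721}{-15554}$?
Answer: $\frac{5154741}{3530758} \approx 1.46$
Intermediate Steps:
$\frac{c{\left(-48,7 \right)}}{22927} - \frac{22721}{-15554} = \frac{29 - 48}{22927} - \frac{22721}{-15554} = \left(-19\right) \frac{1}{22927} - - \frac{22721}{15554} = - \frac{19}{22927} + \frac{22721}{15554} = \frac{5154741}{3530758}$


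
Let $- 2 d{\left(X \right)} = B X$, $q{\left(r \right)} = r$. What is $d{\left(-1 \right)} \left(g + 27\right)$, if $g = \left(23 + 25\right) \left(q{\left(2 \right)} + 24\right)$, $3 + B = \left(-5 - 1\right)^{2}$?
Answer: $\frac{42075}{2} \approx 21038.0$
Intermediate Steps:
$B = 33$ ($B = -3 + \left(-5 - 1\right)^{2} = -3 + \left(-6\right)^{2} = -3 + 36 = 33$)
$d{\left(X \right)} = - \frac{33 X}{2}$
$g = 1248$ ($g = \left(23 + 25\right) \left(2 + 24\right) = 48 \cdot 26 = 1248$)
$d{\left(-1 \right)} \left(g + 27\right) = \left(- \frac{33}{2}\right) \left(-1\right) \left(1248 + 27\right) = \frac{33}{2} \cdot 1275 = \frac{42075}{2}$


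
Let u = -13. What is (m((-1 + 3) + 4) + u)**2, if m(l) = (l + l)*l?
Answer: 3481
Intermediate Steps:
m(l) = 2*l**2 (m(l) = (2*l)*l = 2*l**2)
(m((-1 + 3) + 4) + u)**2 = (2*((-1 + 3) + 4)**2 - 13)**2 = (2*(2 + 4)**2 - 13)**2 = (2*6**2 - 13)**2 = (2*36 - 13)**2 = (72 - 13)**2 = 59**2 = 3481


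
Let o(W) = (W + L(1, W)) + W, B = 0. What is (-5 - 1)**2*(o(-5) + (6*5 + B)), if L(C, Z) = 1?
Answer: 756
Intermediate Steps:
o(W) = 1 + 2*W (o(W) = (W + 1) + W = (1 + W) + W = 1 + 2*W)
(-5 - 1)**2*(o(-5) + (6*5 + B)) = (-5 - 1)**2*((1 + 2*(-5)) + (6*5 + 0)) = (-6)**2*((1 - 10) + (30 + 0)) = 36*(-9 + 30) = 36*21 = 756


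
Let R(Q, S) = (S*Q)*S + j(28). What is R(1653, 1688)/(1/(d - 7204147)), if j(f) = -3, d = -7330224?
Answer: -68456387849134359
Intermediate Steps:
R(Q, S) = -3 + Q*S² (R(Q, S) = (S*Q)*S - 3 = (Q*S)*S - 3 = Q*S² - 3 = -3 + Q*S²)
R(1653, 1688)/(1/(d - 7204147)) = (-3 + 1653*1688²)/(1/(-7330224 - 7204147)) = (-3 + 1653*2849344)/(1/(-14534371)) = (-3 + 4709965632)/(-1/14534371) = 4709965629*(-14534371) = -68456387849134359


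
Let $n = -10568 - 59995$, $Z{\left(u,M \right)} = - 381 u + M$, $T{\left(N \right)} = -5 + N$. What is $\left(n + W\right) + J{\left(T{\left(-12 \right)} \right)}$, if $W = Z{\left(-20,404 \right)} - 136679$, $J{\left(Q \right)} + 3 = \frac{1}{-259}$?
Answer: $- \frac{51598240}{259} \approx -1.9922 \cdot 10^{5}$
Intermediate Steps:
$Z{\left(u,M \right)} = M - 381 u$
$n = -70563$ ($n = -10568 - 59995 = -70563$)
$J{\left(Q \right)} = - \frac{778}{259}$ ($J{\left(Q \right)} = -3 + \frac{1}{-259} = -3 - \frac{1}{259} = - \frac{778}{259}$)
$W = -128655$ ($W = \left(404 - -7620\right) - 136679 = \left(404 + 7620\right) - 136679 = 8024 - 136679 = -128655$)
$\left(n + W\right) + J{\left(T{\left(-12 \right)} \right)} = \left(-70563 - 128655\right) - \frac{778}{259} = -199218 - \frac{778}{259} = - \frac{51598240}{259}$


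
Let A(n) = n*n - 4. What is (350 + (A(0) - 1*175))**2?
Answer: 29241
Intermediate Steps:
A(n) = -4 + n**2 (A(n) = n**2 - 4 = -4 + n**2)
(350 + (A(0) - 1*175))**2 = (350 + ((-4 + 0**2) - 1*175))**2 = (350 + ((-4 + 0) - 175))**2 = (350 + (-4 - 175))**2 = (350 - 179)**2 = 171**2 = 29241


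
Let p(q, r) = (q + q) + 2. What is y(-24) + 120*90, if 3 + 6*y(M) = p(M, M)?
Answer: 64751/6 ≈ 10792.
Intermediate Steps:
p(q, r) = 2 + 2*q (p(q, r) = 2*q + 2 = 2 + 2*q)
y(M) = -⅙ + M/3 (y(M) = -½ + (2 + 2*M)/6 = -½ + (⅓ + M/3) = -⅙ + M/3)
y(-24) + 120*90 = (-⅙ + (⅓)*(-24)) + 120*90 = (-⅙ - 8) + 10800 = -49/6 + 10800 = 64751/6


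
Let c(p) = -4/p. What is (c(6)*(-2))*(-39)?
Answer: -52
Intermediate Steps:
(c(6)*(-2))*(-39) = (-4/6*(-2))*(-39) = (-4*⅙*(-2))*(-39) = -⅔*(-2)*(-39) = (4/3)*(-39) = -52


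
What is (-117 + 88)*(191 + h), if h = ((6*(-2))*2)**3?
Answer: 395357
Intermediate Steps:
h = -13824 (h = (-12*2)**3 = (-24)**3 = -13824)
(-117 + 88)*(191 + h) = (-117 + 88)*(191 - 13824) = -29*(-13633) = 395357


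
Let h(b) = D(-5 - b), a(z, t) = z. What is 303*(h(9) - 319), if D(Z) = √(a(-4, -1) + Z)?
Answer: -96657 + 909*I*√2 ≈ -96657.0 + 1285.5*I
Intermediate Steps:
D(Z) = √(-4 + Z)
h(b) = √(-9 - b) (h(b) = √(-4 + (-5 - b)) = √(-9 - b))
303*(h(9) - 319) = 303*(√(-9 - 1*9) - 319) = 303*(√(-9 - 9) - 319) = 303*(√(-18) - 319) = 303*(3*I*√2 - 319) = 303*(-319 + 3*I*√2) = -96657 + 909*I*√2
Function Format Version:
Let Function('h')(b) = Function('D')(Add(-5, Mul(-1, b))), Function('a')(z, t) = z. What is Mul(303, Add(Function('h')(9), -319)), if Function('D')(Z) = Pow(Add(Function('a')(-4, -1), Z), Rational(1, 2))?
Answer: Add(-96657, Mul(909, I, Pow(2, Rational(1, 2)))) ≈ Add(-96657., Mul(1285.5, I))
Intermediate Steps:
Function('D')(Z) = Pow(Add(-4, Z), Rational(1, 2))
Function('h')(b) = Pow(Add(-9, Mul(-1, b)), Rational(1, 2)) (Function('h')(b) = Pow(Add(-4, Add(-5, Mul(-1, b))), Rational(1, 2)) = Pow(Add(-9, Mul(-1, b)), Rational(1, 2)))
Mul(303, Add(Function('h')(9), -319)) = Mul(303, Add(Pow(Add(-9, Mul(-1, 9)), Rational(1, 2)), -319)) = Mul(303, Add(Pow(Add(-9, -9), Rational(1, 2)), -319)) = Mul(303, Add(Pow(-18, Rational(1, 2)), -319)) = Mul(303, Add(Mul(3, I, Pow(2, Rational(1, 2))), -319)) = Mul(303, Add(-319, Mul(3, I, Pow(2, Rational(1, 2))))) = Add(-96657, Mul(909, I, Pow(2, Rational(1, 2))))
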